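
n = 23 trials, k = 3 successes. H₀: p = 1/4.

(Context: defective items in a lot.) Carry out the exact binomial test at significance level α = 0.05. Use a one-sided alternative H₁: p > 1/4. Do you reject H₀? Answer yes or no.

Exact binomial: n=23, k=3, p₀=1/4=0.2500
P(X≥3) from Σ C(n,i)·p₀^i·(1−p₀)^(n−i)
p-value (one-sided, H₁ greater) = 0.95080
At α=0.05: p ≥ α → fail to reject H₀

reject H₀: no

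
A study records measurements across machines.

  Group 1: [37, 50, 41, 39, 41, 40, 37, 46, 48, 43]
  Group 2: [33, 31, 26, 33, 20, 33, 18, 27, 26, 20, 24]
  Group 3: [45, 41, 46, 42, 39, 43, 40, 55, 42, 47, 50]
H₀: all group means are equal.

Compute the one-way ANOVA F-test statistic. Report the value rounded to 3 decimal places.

Group means [42.20, 26.45, 44.55], grand mean 37.594
SSB = Σnᵢ(x̄ᵢ−x̄)² = 2108.664; SSW = ΣΣ(x−x̄ᵢ)² = 719.055
MSB = 2108.664/2 = 1054.3321; MSW = 719.055/29 = 24.7950
F = MSB/MSW = 42.5220
df = (2, 29)

test statistic = 42.522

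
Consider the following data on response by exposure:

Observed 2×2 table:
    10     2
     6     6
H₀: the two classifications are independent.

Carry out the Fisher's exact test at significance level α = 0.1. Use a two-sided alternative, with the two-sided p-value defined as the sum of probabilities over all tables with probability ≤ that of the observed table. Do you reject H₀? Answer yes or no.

reject H₀: no

Margins: r₁=12, r₂=12, c₁=16, c₂=8, n=24
p_obs = C(12,10)·C(12,6)/C(24,16); sum pmf over tables with pmf ≤ p_obs
p-value (two-sided) = 0.19303
At α=0.1: p ≥ α → fail to reject H₀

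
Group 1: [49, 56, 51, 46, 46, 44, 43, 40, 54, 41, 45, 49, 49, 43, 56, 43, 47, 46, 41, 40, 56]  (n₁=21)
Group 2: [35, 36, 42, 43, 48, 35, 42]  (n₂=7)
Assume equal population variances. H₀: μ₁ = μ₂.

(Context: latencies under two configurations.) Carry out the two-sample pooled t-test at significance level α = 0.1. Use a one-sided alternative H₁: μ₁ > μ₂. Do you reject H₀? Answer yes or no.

reject H₀: yes

x̄₁=46.905, s₁=5.262, n₁=21
x̄₂=40.143, s₂=4.947, n₂=7
s_p² = [20·5.262² + 6·4.947²]/26 = 26.9487
SE = √(s_p²·(1/21+1/7)) = 2.2656
t = (46.905−40.143)/2.2656 = 2.9846
df = 26
p-value (one-sided, H₁ greater) = 0.00306
At α=0.1: p < α → reject H₀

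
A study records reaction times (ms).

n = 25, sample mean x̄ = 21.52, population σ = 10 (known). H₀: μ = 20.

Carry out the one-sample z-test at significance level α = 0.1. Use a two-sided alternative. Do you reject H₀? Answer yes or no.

SE = σ/√n = 10/√25 = 2.0000
z = (x̄−μ₀)/SE = (21.52−20)/2.0000 = 0.7600
p-value (two-sided) = 0.44725
At α=0.1: p ≥ α → fail to reject H₀

reject H₀: no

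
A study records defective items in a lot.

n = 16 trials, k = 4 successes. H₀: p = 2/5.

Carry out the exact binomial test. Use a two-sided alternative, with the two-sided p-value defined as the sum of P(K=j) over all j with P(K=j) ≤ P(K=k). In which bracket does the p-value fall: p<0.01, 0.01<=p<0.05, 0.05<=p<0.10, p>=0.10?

p-value bracket: p>=0.10

Exact binomial: n=16, k=4, p₀=2/5=0.4000
P(X=j) = C(n,j)·p₀^j·(1−p₀)^(n−j); p = Σ P(X=j) over j with P(X=j) ≤ P(X=4)
p-value (two-sided) = 0.30884
→ bracket: p>=0.10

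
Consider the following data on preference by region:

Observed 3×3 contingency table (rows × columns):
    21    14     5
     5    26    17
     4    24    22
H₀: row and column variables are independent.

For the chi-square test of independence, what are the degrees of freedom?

degrees of freedom = 4

df = (r−1)(c−1) = (3−1)·(3−1) = 4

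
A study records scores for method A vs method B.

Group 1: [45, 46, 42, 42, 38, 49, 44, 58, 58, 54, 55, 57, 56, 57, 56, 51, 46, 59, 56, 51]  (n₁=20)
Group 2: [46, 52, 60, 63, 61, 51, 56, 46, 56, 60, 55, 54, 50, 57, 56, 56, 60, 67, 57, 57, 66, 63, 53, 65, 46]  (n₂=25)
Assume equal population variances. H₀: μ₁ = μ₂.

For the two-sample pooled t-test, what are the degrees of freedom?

df = n₁ + n₂ − 2 = 20 + 25 − 2 = 43

degrees of freedom = 43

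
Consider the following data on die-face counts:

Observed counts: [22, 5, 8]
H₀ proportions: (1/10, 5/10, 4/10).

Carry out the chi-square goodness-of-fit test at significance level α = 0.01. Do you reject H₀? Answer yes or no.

n = 35; E_i = n·p_i = [3.50, 17.50, 14.00]
χ² = (22−3.50)²/3.50 + (5−17.50)²/17.50 + (8−14.00)²/14.00 = 109.2857
df = 2
p-value (upper-tail) = 0.00000
At α=0.01: p < α → reject H₀

reject H₀: yes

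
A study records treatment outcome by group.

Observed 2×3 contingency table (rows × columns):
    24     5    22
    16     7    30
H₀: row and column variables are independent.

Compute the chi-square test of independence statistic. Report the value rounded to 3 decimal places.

test statistic = 3.127

Row totals [51, 53], col totals [40, 12, 52], n=104
χ² = (24−19.62)²/19.62 + (5−5.88)²/5.88 + (22−25.50)²/25.50 + (16−20.38)²/20.38 + (7−6.12)²/6.12 + (30−26.50)²/26.50 = 3.1268
df = 2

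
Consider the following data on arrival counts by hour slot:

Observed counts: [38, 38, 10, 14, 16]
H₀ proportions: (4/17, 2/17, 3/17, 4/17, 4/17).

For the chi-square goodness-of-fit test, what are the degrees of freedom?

df = k − 1 = 5 − 1 = 4

degrees of freedom = 4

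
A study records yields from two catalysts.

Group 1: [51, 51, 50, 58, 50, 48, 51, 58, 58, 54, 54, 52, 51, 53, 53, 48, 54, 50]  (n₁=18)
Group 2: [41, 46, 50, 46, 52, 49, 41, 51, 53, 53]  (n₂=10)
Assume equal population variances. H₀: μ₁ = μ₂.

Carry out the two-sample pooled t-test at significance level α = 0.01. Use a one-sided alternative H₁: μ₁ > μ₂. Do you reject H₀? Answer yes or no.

x̄₁=52.444, s₁=3.129, n₁=18
x̄₂=48.200, s₂=4.541, n₂=10
s_p² = [17·3.129² + 9·4.541²]/26 = 13.5402
SE = √(s_p²·(1/18+1/10)) = 1.4513
t = (52.444−48.200)/1.4513 = 2.9246
df = 26
p-value (one-sided, H₁ greater) = 0.00353
At α=0.01: p < α → reject H₀

reject H₀: yes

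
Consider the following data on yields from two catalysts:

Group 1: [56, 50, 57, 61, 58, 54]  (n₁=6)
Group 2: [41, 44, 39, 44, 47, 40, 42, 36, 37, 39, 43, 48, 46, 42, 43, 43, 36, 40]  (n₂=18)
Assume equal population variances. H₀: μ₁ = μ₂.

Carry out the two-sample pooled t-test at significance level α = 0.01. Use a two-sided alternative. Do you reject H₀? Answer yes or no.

x̄₁=56.000, s₁=3.742, n₁=6
x̄₂=41.667, s₂=3.515, n₂=18
s_p² = [5·3.742² + 17·3.515²]/22 = 12.7273
SE = √(s_p²·(1/6+1/18)) = 1.6817
t = (56.000−41.667)/1.6817 = 8.5229
df = 22
p-value (two-sided) = 0.00000
At α=0.01: p < α → reject H₀

reject H₀: yes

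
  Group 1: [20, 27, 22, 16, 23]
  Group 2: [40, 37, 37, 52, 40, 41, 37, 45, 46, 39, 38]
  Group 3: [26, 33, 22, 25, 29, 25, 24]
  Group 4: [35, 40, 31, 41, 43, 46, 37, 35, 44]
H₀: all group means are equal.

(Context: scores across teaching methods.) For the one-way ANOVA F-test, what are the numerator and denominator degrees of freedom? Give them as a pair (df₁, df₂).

k = 4 groups, N = 32 total
df = (k−1, N−k) = (4−1, 32−4) = (3, 28)

degrees of freedom = [3, 28]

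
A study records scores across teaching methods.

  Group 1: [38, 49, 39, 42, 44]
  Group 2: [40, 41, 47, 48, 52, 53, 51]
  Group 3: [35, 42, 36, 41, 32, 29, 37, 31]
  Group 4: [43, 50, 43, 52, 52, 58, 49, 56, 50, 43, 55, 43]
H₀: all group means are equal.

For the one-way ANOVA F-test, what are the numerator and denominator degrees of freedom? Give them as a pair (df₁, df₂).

degrees of freedom = [3, 28]

k = 4 groups, N = 32 total
df = (k−1, N−k) = (4−1, 32−4) = (3, 28)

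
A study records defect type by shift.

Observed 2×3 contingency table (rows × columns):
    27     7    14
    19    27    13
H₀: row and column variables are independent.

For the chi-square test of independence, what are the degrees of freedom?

degrees of freedom = 2

df = (r−1)(c−1) = (2−1)·(3−1) = 2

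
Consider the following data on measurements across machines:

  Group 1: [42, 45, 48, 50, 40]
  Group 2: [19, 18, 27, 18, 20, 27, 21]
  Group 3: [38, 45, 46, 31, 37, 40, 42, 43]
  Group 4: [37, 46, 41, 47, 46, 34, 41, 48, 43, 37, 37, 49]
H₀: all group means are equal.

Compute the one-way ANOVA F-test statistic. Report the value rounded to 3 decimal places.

test statistic = 36.714

Group means [45.00, 21.43, 40.25, 42.17], grand mean 37.594
SSB = Σnᵢ(x̄ᵢ−x̄)² = 2410.838; SSW = ΣΣ(x−x̄ᵢ)² = 612.881
MSB = 2410.838/3 = 803.6126; MSW = 612.881/28 = 21.8886
F = MSB/MSW = 36.7137
df = (3, 28)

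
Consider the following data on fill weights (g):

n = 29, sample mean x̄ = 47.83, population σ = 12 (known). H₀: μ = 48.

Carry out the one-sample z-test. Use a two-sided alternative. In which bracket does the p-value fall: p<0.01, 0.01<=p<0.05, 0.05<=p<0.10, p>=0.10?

p-value bracket: p>=0.10

SE = σ/√n = 12/√29 = 2.2283
z = (x̄−μ₀)/SE = (47.83−48)/2.2283 = -0.0763
p-value (two-sided) = 0.93919
→ bracket: p>=0.10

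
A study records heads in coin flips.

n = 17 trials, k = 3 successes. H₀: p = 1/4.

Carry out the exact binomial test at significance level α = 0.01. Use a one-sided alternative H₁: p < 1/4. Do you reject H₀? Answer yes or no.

Exact binomial: n=17, k=3, p₀=1/4=0.2500
P(X≤3) from Σ C(n,i)·p₀^i·(1−p₀)^(n−i)
p-value (one-sided, H₁ less) = 0.35302
At α=0.01: p ≥ α → fail to reject H₀

reject H₀: no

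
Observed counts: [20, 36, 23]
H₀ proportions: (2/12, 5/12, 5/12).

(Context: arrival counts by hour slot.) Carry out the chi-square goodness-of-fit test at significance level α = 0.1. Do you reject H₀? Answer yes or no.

reject H₀: yes

n = 79; E_i = n·p_i = [13.17, 32.92, 32.92]
χ² = (20−13.17)²/13.17 + (36−32.92)²/32.92 + (23−32.92)²/32.92 = 6.8228
df = 2
p-value (upper-tail) = 0.03300
At α=0.1: p < α → reject H₀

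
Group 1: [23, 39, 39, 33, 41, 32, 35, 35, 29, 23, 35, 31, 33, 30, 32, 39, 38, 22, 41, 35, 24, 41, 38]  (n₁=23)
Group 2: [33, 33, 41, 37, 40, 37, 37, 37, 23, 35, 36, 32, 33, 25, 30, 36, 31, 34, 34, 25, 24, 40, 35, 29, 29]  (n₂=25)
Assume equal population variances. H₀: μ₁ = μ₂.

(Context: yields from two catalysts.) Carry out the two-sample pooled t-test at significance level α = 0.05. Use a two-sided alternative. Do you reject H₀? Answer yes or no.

reject H₀: no

x̄₁=33.391, s₁=6.013, n₁=23
x̄₂=33.040, s₂=5.037, n₂=25
s_p² = [22·6.013² + 24·5.037²]/46 = 30.5313
SE = √(s_p²·(1/23+1/25)) = 1.5965
t = (33.391−33.040)/1.5965 = 0.2201
df = 46
p-value (two-sided) = 0.82680
At α=0.05: p ≥ α → fail to reject H₀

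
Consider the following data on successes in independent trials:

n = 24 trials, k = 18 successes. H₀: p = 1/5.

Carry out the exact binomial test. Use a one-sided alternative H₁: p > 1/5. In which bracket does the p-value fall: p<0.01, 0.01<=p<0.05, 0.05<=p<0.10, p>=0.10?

Exact binomial: n=24, k=18, p₀=1/5=0.2000
P(X≥18) from Σ C(n,i)·p₀^i·(1−p₀)^(n−i)
p-value (one-sided, H₁ greater) = 0.00000
→ bracket: p<0.01

p-value bracket: p<0.01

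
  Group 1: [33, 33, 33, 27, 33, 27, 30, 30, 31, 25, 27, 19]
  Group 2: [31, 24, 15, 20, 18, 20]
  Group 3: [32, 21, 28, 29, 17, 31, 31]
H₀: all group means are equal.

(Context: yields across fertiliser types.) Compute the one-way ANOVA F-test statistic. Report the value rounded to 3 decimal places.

Group means [29.00, 21.33, 27.00], grand mean 26.600
SSB = Σnᵢ(x̄ᵢ−x̄)² = 236.667; SSW = ΣΣ(x−x̄ᵢ)² = 551.333
MSB = 236.667/2 = 118.3333; MSW = 551.333/22 = 25.0606
F = MSB/MSW = 4.7219
df = (2, 22)

test statistic = 4.722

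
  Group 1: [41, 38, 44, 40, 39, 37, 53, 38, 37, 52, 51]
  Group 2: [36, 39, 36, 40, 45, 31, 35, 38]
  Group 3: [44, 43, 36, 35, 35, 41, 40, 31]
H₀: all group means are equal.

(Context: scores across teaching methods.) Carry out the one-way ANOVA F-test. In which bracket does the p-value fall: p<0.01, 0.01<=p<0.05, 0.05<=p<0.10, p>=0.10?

Group means [42.73, 37.50, 38.12], grand mean 39.815
SSB = Σnᵢ(x̄ᵢ−x̄)² = 159.017; SSW = ΣΣ(x−x̄ᵢ)² = 659.057
MSB = 159.017/2 = 79.5086; MSW = 659.057/24 = 27.4607
F = MSB/MSW = 2.8954
df = (2, 24)
p-value (upper-tail) = 0.07474
→ bracket: 0.05<=p<0.10

p-value bracket: 0.05<=p<0.10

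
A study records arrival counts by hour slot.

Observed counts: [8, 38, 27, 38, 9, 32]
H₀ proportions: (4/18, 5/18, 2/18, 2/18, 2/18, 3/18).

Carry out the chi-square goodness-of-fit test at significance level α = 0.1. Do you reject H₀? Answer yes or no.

reject H₀: yes

n = 152; E_i = n·p_i = [33.78, 42.22, 16.89, 16.89, 16.89, 25.33]
χ² = (8−33.78)²/33.78 + (38−42.22)²/42.22 + (27−16.89)²/16.89 + (38−16.89)²/16.89 + (9−16.89)²/16.89 + (32−25.33)²/25.33 = 57.9763
df = 5
p-value (upper-tail) = 0.00000
At α=0.1: p < α → reject H₀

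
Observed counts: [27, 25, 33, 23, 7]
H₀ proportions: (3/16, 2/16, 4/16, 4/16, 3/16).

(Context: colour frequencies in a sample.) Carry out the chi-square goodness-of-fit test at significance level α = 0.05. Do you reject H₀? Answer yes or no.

reject H₀: yes

n = 115; E_i = n·p_i = [21.56, 14.38, 28.75, 28.75, 21.56]
χ² = (27−21.56)²/21.56 + (25−14.38)²/14.38 + (33−28.75)²/28.75 + (23−28.75)²/28.75 + (7−21.56)²/21.56 = 20.8377
df = 4
p-value (upper-tail) = 0.00034
At α=0.05: p < α → reject H₀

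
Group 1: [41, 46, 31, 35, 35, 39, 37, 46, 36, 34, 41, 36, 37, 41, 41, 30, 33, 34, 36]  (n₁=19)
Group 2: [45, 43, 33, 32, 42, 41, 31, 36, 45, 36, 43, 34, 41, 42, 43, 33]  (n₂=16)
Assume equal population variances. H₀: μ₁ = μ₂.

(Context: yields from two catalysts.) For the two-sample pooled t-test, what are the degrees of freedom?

degrees of freedom = 33

df = n₁ + n₂ − 2 = 19 + 16 − 2 = 33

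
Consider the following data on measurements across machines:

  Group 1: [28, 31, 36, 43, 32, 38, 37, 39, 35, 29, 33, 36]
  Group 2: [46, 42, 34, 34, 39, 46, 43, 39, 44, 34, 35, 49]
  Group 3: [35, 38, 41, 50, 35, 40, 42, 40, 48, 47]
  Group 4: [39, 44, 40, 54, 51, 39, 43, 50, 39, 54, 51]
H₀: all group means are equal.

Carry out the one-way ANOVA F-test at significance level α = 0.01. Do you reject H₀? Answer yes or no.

reject H₀: yes

Group means [34.75, 40.42, 41.60, 45.82], grand mean 40.489
SSB = Σnᵢ(x̄ᵢ−x̄)² = 720.041; SSW = ΣΣ(x−x̄ᵢ)² = 1159.203
MSB = 720.041/3 = 240.0138; MSW = 1159.203/41 = 28.2732
F = MSB/MSW = 8.4891
df = (3, 41)
p-value (upper-tail) = 0.00017
At α=0.01: p < α → reject H₀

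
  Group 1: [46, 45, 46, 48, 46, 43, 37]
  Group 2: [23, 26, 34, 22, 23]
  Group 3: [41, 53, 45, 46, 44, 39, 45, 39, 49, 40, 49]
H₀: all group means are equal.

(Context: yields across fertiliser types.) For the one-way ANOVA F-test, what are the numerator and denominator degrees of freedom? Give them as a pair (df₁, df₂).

degrees of freedom = [2, 20]

k = 3 groups, N = 23 total
df = (k−1, N−k) = (3−1, 23−3) = (2, 20)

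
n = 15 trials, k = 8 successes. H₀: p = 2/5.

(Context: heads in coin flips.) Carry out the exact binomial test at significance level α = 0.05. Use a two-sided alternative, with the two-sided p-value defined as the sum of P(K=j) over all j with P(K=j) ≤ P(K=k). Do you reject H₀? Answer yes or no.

Exact binomial: n=15, k=8, p₀=2/5=0.4000
P(X=j) = C(n,j)·p₀^j·(1−p₀)^(n−j); p = Σ P(X=j) over j with P(X=j) ≤ P(X=8)
p-value (two-sided) = 0.30361
At α=0.05: p ≥ α → fail to reject H₀

reject H₀: no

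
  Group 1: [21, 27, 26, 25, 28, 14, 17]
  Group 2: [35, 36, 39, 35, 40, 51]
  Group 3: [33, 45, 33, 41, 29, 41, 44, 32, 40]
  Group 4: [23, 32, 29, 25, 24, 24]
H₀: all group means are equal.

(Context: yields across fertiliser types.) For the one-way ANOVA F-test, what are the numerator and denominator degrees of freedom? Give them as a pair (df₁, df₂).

degrees of freedom = [3, 24]

k = 4 groups, N = 28 total
df = (k−1, N−k) = (4−1, 28−4) = (3, 24)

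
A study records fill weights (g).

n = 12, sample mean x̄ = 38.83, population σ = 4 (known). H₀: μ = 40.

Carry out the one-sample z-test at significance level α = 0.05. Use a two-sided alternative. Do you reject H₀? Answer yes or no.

SE = σ/√n = 4/√12 = 1.1547
z = (x̄−μ₀)/SE = (38.83−40)/1.1547 = -1.0132
p-value (two-sided) = 0.31094
At α=0.05: p ≥ α → fail to reject H₀

reject H₀: no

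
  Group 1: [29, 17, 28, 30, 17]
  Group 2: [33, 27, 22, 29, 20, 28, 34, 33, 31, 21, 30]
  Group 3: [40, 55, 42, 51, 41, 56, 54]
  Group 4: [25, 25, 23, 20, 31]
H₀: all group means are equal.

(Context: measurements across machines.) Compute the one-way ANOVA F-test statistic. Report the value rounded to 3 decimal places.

test statistic = 26.436

Group means [24.20, 28.00, 48.43, 24.80], grand mean 31.857
SSB = Σnᵢ(x̄ᵢ−x̄)² = 2628.114; SSW = ΣΣ(x−x̄ᵢ)² = 795.314
MSB = 2628.114/3 = 876.0381; MSW = 795.314/24 = 33.1381
F = MSB/MSW = 26.4360
df = (3, 24)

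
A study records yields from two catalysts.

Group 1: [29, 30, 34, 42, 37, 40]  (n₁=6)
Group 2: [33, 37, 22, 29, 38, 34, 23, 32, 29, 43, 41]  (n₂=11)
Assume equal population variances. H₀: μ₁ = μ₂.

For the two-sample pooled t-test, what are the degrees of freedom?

degrees of freedom = 15

df = n₁ + n₂ − 2 = 6 + 11 − 2 = 15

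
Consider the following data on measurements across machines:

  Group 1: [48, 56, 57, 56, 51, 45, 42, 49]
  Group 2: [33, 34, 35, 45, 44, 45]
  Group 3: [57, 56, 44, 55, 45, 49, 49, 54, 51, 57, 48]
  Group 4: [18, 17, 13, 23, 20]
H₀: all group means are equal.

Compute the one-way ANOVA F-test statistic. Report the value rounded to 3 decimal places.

test statistic = 57.034

Group means [50.50, 39.33, 51.36, 18.20], grand mean 43.200
SSB = Σnᵢ(x̄ᵢ−x̄)² = 4374.121; SSW = ΣΣ(x−x̄ᵢ)² = 664.679
MSB = 4374.121/3 = 1458.0404; MSW = 664.679/26 = 25.5646
F = MSB/MSW = 57.0336
df = (3, 26)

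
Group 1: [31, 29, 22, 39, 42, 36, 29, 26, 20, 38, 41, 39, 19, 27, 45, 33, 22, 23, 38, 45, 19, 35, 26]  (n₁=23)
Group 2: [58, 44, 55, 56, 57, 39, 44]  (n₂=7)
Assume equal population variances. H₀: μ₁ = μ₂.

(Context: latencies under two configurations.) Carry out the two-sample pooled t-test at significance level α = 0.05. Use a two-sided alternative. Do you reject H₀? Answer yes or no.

x̄₁=31.478, s₁=8.495, n₁=23
x̄₂=50.429, s₂=7.807, n₂=7
s_p² = [22·8.495² + 6·7.807²]/28 = 69.7662
SE = √(s_p²·(1/23+1/7)) = 3.6055
t = (31.478−50.429)/3.6055 = -5.2559
df = 28
p-value (two-sided) = 0.00001
At α=0.05: p < α → reject H₀

reject H₀: yes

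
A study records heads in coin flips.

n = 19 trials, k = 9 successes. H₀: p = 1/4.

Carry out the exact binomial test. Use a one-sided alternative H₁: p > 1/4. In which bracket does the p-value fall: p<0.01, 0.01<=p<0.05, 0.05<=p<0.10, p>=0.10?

Exact binomial: n=19, k=9, p₀=1/4=0.2500
P(X≥9) from Σ C(n,i)·p₀^i·(1−p₀)^(n−i)
p-value (one-sided, H₁ greater) = 0.02875
→ bracket: 0.01<=p<0.05

p-value bracket: 0.01<=p<0.05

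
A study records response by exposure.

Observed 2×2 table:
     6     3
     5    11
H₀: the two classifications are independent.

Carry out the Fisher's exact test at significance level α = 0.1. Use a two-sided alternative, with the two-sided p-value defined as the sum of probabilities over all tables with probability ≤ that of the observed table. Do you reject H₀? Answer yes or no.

reject H₀: no

Margins: r₁=9, r₂=16, c₁=11, c₂=14, n=25
p_obs = C(9,6)·C(16,5)/C(25,11); sum pmf over tables with pmf ≤ p_obs
p-value (two-sided) = 0.11532
At α=0.1: p ≥ α → fail to reject H₀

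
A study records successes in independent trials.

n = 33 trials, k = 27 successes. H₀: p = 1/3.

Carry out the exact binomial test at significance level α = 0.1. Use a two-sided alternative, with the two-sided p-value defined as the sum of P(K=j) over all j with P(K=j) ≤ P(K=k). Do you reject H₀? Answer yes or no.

Exact binomial: n=33, k=27, p₀=1/3=0.3333
P(X=j) = C(n,j)·p₀^j·(1−p₀)^(n−j); p = Σ P(X=j) over j with P(X=j) ≤ P(X=27)
p-value (two-sided) = 0.00000
At α=0.1: p < α → reject H₀

reject H₀: yes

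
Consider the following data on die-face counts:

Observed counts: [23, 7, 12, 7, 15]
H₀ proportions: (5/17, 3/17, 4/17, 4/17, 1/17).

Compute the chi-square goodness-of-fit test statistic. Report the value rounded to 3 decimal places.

test statistic = 41.024

n = 64; E_i = n·p_i = [18.82, 11.29, 15.06, 15.06, 3.76]
χ² = (23−18.82)²/18.82 + (7−11.29)²/11.29 + (12−15.06)²/15.06 + (7−15.06)²/15.06 + (15−3.76)²/3.76 = 41.0237
df = 4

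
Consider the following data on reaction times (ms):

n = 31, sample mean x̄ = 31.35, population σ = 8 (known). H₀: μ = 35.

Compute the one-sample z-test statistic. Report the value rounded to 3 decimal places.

test statistic = -2.540

SE = σ/√n = 8/√31 = 1.4368
z = (x̄−μ₀)/SE = (31.35−35)/1.4368 = -2.5403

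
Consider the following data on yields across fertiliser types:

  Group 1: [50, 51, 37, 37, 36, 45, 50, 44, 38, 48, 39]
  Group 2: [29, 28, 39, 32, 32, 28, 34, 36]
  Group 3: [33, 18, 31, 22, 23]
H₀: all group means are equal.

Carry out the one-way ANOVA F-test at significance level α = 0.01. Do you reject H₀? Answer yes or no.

reject H₀: yes

Group means [43.18, 32.25, 25.40], grand mean 35.833
SSB = Σnᵢ(x̄ᵢ−x̄)² = 1240.997; SSW = ΣΣ(x−x̄ᵢ)² = 624.336
MSB = 1240.997/2 = 620.4985; MSW = 624.336/21 = 29.7303
F = MSB/MSW = 20.8709
df = (2, 21)
p-value (upper-tail) = 0.00001
At α=0.01: p < α → reject H₀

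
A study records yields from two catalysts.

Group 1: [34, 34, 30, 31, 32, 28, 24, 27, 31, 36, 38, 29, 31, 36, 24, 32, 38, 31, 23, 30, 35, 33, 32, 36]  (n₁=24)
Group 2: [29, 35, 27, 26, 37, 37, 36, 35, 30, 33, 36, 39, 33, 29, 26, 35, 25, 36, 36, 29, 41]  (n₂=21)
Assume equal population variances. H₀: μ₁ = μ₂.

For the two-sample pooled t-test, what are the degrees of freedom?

degrees of freedom = 43

df = n₁ + n₂ − 2 = 24 + 21 − 2 = 43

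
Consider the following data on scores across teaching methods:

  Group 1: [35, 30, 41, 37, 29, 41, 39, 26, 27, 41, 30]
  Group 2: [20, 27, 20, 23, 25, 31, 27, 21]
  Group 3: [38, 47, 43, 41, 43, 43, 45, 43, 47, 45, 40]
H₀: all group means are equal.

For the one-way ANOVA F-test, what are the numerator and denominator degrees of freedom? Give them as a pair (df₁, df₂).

k = 3 groups, N = 30 total
df = (k−1, N−k) = (3−1, 30−3) = (2, 27)

degrees of freedom = [2, 27]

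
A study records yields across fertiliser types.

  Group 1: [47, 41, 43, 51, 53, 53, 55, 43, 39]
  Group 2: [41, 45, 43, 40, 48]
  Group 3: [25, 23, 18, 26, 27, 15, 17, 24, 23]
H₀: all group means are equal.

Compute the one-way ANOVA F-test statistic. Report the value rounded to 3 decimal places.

Group means [47.22, 43.40, 22.00], grand mean 36.522
SSB = Σnᵢ(x̄ᵢ−x̄)² = 3164.984; SSW = ΣΣ(x−x̄ᵢ)² = 470.756
MSB = 3164.984/2 = 1582.4918; MSW = 470.756/20 = 23.5378
F = MSB/MSW = 67.2320
df = (2, 20)

test statistic = 67.232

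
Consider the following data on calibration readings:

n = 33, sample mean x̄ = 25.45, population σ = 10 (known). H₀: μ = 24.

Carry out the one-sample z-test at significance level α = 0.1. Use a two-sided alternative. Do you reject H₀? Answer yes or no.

SE = σ/√n = 10/√33 = 1.7408
z = (x̄−μ₀)/SE = (25.45−24)/1.7408 = 0.8330
p-value (two-sided) = 0.40487
At α=0.1: p ≥ α → fail to reject H₀

reject H₀: no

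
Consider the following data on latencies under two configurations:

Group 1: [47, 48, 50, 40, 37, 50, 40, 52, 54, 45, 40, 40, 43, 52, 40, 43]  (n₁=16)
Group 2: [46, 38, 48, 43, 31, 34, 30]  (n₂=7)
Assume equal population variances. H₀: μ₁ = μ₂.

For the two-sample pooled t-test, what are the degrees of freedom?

df = n₁ + n₂ − 2 = 16 + 7 − 2 = 21

degrees of freedom = 21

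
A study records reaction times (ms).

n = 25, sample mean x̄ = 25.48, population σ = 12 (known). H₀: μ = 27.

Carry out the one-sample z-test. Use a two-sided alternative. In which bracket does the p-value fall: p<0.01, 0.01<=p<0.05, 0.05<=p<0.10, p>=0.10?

p-value bracket: p>=0.10

SE = σ/√n = 12/√25 = 2.4000
z = (x̄−μ₀)/SE = (25.48−27)/2.4000 = -0.6333
p-value (two-sided) = 0.52652
→ bracket: p>=0.10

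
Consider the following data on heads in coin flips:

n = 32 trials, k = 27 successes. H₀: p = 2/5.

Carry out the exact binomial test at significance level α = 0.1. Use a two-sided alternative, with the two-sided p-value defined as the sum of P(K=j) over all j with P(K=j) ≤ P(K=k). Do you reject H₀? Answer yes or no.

reject H₀: yes

Exact binomial: n=32, k=27, p₀=2/5=0.4000
P(X=j) = C(n,j)·p₀^j·(1−p₀)^(n−j); p = Σ P(X=j) over j with P(X=j) ≤ P(X=27)
p-value (two-sided) = 0.00000
At α=0.1: p < α → reject H₀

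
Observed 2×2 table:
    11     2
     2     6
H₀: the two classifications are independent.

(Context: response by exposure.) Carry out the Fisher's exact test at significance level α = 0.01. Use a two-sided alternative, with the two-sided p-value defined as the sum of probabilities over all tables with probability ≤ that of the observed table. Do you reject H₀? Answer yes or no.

Margins: r₁=13, r₂=8, c₁=13, c₂=8, n=21
p_obs = C(13,11)·C(8,2)/C(21,13); sum pmf over tables with pmf ≤ p_obs
p-value (two-sided) = 0.01757
At α=0.01: p ≥ α → fail to reject H₀

reject H₀: no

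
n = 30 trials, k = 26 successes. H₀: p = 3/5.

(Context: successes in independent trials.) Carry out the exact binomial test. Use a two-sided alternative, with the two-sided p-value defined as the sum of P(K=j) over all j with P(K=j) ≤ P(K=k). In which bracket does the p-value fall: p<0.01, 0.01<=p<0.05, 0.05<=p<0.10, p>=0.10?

Exact binomial: n=30, k=26, p₀=3/5=0.6000
P(X=j) = C(n,j)·p₀^j·(1−p₀)^(n−j); p = Σ P(X=j) over j with P(X=j) ≤ P(X=26)
p-value (two-sided) = 0.00237
→ bracket: p<0.01

p-value bracket: p<0.01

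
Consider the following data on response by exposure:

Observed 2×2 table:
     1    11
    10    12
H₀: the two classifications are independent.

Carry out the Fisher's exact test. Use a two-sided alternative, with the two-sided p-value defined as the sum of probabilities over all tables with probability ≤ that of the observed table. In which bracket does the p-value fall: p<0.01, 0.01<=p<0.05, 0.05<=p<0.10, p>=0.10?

p-value bracket: 0.05<=p<0.10

Margins: r₁=12, r₂=22, c₁=11, c₂=23, n=34
p_obs = C(12,1)·C(22,10)/C(34,11); sum pmf over tables with pmf ≤ p_obs
p-value (two-sided) = 0.05269
→ bracket: 0.05<=p<0.10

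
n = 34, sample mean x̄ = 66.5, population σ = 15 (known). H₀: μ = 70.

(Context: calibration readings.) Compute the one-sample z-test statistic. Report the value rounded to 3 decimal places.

SE = σ/√n = 15/√34 = 2.5725
z = (x̄−μ₀)/SE = (66.5−70)/2.5725 = -1.3606

test statistic = -1.361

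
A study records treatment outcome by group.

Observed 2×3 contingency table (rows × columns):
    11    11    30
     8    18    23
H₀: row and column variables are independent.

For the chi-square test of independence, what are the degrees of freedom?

degrees of freedom = 2

df = (r−1)(c−1) = (2−1)·(3−1) = 2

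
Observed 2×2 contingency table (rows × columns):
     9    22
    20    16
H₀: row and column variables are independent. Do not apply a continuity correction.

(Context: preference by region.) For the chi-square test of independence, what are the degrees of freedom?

df = (r−1)(c−1) = (2−1)·(2−1) = 1

degrees of freedom = 1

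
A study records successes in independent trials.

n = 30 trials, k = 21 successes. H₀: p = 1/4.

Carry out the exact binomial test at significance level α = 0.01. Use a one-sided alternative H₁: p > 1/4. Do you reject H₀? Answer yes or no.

Exact binomial: n=30, k=21, p₀=1/4=0.2500
P(X≥21) from Σ C(n,i)·p₀^i·(1−p₀)^(n−i)
p-value (one-sided, H₁ greater) = 0.00000
At α=0.01: p < α → reject H₀

reject H₀: yes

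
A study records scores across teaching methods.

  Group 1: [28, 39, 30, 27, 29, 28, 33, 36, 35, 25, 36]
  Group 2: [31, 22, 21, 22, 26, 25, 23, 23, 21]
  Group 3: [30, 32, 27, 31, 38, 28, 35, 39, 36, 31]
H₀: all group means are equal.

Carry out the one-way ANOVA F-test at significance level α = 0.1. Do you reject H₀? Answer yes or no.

reject H₀: yes

Group means [31.45, 23.78, 32.70], grand mean 29.567
SSB = Σnᵢ(x̄ᵢ−x̄)² = 438.984; SSW = ΣΣ(x−x̄ᵢ)² = 440.383
MSB = 438.984/2 = 219.4919; MSW = 440.383/27 = 16.3105
F = MSB/MSW = 13.4571
df = (2, 27)
p-value (upper-tail) = 0.00009
At α=0.1: p < α → reject H₀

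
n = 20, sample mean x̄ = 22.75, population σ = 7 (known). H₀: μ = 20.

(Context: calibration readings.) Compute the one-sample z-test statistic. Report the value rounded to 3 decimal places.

SE = σ/√n = 7/√20 = 1.5652
z = (x̄−μ₀)/SE = (22.75−20)/1.5652 = 1.7569

test statistic = 1.757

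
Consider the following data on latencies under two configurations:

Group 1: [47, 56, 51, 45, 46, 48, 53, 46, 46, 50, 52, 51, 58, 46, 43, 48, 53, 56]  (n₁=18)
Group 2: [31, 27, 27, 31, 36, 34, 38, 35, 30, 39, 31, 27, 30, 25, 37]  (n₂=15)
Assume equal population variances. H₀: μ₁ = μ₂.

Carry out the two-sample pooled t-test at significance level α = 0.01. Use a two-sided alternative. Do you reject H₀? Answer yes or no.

x̄₁=49.722, s₁=4.295, n₁=18
x̄₂=31.867, s₂=4.422, n₂=15
s_p² = [17·4.295² + 14·4.422²]/31 = 18.9466
SE = √(s_p²·(1/18+1/15)) = 1.5217
t = (49.722−31.867)/1.5217 = 11.7336
df = 31
p-value (two-sided) = 0.00000
At α=0.01: p < α → reject H₀

reject H₀: yes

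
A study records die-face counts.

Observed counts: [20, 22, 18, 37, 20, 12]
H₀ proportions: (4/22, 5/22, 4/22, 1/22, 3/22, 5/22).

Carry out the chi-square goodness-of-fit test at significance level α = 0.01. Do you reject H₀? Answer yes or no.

reject H₀: yes

n = 129; E_i = n·p_i = [23.45, 29.32, 23.45, 5.86, 17.59, 29.32]
χ² = (20−23.45)²/23.45 + (22−29.32)²/29.32 + (18−23.45)²/23.45 + (37−5.86)²/5.86 + (20−17.59)²/17.59 + (12−29.32)²/29.32 = 179.5003
df = 5
p-value (upper-tail) = 0.00000
At α=0.01: p < α → reject H₀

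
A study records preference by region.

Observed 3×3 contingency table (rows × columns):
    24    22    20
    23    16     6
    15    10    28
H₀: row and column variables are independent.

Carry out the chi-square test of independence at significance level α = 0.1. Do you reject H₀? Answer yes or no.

Row totals [66, 45, 53], col totals [62, 48, 54], n=164
χ² = (24−24.95)²/24.95 + (22−19.32)²/19.32 + (20−21.73)²/21.73 + (23−17.01)²/17.01 + (16−13.17)²/13.17 + (6−14.82)²/14.82 + (15−20.04)²/20.04 + (10−15.51)²/15.51 + (28−17.45)²/17.45 = 18.1101
df = 4
p-value (upper-tail) = 0.00117
At α=0.1: p < α → reject H₀

reject H₀: yes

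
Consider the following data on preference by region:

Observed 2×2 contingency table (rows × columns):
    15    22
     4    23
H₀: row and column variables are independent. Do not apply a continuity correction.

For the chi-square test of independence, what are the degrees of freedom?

degrees of freedom = 1

df = (r−1)(c−1) = (2−1)·(2−1) = 1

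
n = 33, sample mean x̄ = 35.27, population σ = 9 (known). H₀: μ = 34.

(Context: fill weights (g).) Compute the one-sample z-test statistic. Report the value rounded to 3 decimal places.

SE = σ/√n = 9/√33 = 1.5667
z = (x̄−μ₀)/SE = (35.27−34)/1.5667 = 0.8106

test statistic = 0.811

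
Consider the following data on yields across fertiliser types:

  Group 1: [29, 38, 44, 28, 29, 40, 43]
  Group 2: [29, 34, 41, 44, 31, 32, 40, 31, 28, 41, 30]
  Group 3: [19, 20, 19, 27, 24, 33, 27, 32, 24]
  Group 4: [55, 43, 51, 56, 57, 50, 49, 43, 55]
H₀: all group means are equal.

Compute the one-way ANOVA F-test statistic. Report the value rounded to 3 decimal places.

test statistic = 31.155

Group means [35.86, 34.64, 25.00, 51.00], grand mean 36.556
SSB = Σnᵢ(x̄ᵢ−x̄)² = 3123.486; SSW = ΣΣ(x−x̄ᵢ)² = 1069.403
MSB = 3123.486/3 = 1041.1621; MSW = 1069.403/32 = 33.4188
F = MSB/MSW = 31.1550
df = (3, 32)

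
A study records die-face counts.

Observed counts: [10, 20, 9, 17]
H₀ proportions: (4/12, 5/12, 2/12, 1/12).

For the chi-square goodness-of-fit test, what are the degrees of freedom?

df = k − 1 = 4 − 1 = 3

degrees of freedom = 3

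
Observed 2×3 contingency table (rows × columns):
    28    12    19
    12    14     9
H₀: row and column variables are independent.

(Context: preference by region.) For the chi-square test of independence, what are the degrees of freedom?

df = (r−1)(c−1) = (2−1)·(3−1) = 2

degrees of freedom = 2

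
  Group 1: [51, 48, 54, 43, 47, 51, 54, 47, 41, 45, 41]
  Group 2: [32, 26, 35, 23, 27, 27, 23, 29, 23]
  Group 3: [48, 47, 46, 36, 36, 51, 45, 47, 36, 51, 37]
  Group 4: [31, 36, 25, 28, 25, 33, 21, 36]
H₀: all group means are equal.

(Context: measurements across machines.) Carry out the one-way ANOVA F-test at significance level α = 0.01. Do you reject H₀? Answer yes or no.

Group means [47.45, 27.22, 43.64, 29.38], grand mean 38.000
SSB = Σnᵢ(x̄ᵢ−x̄)² = 2973.297; SSW = ΣΣ(x−x̄ᵢ)² = 952.703
MSB = 2973.297/3 = 991.0989; MSW = 952.703/35 = 27.2201
F = MSB/MSW = 36.4106
df = (3, 35)
p-value (upper-tail) = 0.00000
At α=0.01: p < α → reject H₀

reject H₀: yes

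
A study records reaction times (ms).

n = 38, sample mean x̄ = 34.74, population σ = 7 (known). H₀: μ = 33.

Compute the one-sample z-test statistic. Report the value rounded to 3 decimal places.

SE = σ/√n = 7/√38 = 1.1355
z = (x̄−μ₀)/SE = (34.74−33)/1.1355 = 1.5323

test statistic = 1.532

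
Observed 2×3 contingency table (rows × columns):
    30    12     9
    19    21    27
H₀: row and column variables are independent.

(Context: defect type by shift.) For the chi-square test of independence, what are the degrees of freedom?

degrees of freedom = 2

df = (r−1)(c−1) = (2−1)·(3−1) = 2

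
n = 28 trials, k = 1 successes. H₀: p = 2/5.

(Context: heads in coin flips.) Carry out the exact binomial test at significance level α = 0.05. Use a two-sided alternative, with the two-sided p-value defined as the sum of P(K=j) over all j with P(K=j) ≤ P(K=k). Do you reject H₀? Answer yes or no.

reject H₀: yes

Exact binomial: n=28, k=1, p₀=2/5=0.4000
P(X=j) = C(n,j)·p₀^j·(1−p₀)^(n−j); p = Σ P(X=j) over j with P(X=j) ≤ P(X=1)
p-value (two-sided) = 0.00002
At α=0.05: p < α → reject H₀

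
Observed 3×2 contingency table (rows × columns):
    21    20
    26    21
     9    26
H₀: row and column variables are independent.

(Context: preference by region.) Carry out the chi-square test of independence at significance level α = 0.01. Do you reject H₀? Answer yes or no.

Row totals [41, 47, 35], col totals [56, 67], n=123
χ² = (21−18.67)²/18.67 + (20−22.33)²/22.33 + (26−21.40)²/21.40 + (21−25.60)²/25.60 + (9−15.93)²/15.93 + (26−19.07)²/19.07 = 7.8928
df = 2
p-value (upper-tail) = 0.01932
At α=0.01: p ≥ α → fail to reject H₀

reject H₀: no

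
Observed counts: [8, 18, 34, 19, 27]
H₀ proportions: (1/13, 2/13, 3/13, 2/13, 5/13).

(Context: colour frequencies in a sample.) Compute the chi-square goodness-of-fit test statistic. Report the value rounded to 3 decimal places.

test statistic = 8.993

n = 106; E_i = n·p_i = [8.15, 16.31, 24.46, 16.31, 40.77]
χ² = (8−8.15)²/8.15 + (18−16.31)²/16.31 + (34−24.46)²/24.46 + (19−16.31)²/16.31 + (27−40.77)²/40.77 = 8.9928
df = 4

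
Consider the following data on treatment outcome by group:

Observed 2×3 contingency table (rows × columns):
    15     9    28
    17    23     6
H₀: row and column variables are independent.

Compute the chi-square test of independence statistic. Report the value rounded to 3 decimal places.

Row totals [52, 46], col totals [32, 32, 34], n=98
χ² = (15−16.98)²/16.98 + (9−16.98)²/16.98 + (28−18.04)²/18.04 + (17−15.02)²/15.02 + (23−15.02)²/15.02 + (6−15.96)²/15.96 = 20.1936
df = 2

test statistic = 20.194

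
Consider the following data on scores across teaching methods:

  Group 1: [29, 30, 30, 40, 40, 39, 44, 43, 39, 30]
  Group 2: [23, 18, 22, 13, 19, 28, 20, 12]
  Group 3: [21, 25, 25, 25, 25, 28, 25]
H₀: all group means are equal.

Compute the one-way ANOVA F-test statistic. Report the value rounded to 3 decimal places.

Group means [36.40, 19.38, 24.86], grand mean 27.720
SSB = Σnᵢ(x̄ᵢ−x̄)² = 1367.908; SSW = ΣΣ(x−x̄ᵢ)² = 535.132
MSB = 1367.908/2 = 683.9539; MSW = 535.132/22 = 24.3242
F = MSB/MSW = 28.1183
df = (2, 22)

test statistic = 28.118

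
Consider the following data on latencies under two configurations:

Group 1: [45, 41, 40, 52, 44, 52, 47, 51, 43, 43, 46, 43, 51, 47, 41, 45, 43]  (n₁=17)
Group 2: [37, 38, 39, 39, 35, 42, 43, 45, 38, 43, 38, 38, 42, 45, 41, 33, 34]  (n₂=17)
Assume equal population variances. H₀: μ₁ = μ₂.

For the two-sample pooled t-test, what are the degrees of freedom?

degrees of freedom = 32

df = n₁ + n₂ − 2 = 17 + 17 − 2 = 32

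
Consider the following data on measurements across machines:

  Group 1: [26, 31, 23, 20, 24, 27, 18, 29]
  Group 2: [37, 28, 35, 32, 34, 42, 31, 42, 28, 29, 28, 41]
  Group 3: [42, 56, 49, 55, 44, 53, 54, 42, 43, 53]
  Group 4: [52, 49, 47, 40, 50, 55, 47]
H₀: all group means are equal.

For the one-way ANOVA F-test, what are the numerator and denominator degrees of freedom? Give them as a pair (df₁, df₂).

degrees of freedom = [3, 33]

k = 4 groups, N = 37 total
df = (k−1, N−k) = (4−1, 37−4) = (3, 33)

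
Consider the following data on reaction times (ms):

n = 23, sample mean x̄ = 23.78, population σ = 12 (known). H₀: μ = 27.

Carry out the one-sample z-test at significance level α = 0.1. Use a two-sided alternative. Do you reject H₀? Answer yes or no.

SE = σ/√n = 12/√23 = 2.5022
z = (x̄−μ₀)/SE = (23.78−27)/2.5022 = -1.2869
p-value (two-sided) = 0.19814
At α=0.1: p ≥ α → fail to reject H₀

reject H₀: no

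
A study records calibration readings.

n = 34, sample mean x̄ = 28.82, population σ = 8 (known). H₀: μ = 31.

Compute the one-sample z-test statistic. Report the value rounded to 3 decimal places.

SE = σ/√n = 8/√34 = 1.3720
z = (x̄−μ₀)/SE = (28.82−31)/1.3720 = -1.5889

test statistic = -1.589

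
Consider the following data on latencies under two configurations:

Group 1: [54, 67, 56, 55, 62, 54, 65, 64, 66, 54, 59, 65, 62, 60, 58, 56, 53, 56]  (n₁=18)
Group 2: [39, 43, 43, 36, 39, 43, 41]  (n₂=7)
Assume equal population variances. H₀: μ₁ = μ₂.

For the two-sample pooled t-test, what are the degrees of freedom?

degrees of freedom = 23

df = n₁ + n₂ − 2 = 18 + 7 − 2 = 23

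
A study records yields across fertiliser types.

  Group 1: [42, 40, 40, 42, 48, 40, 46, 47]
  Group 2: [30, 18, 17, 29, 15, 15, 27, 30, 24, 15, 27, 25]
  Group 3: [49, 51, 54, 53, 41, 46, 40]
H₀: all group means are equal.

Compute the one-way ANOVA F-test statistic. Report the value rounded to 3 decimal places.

test statistic = 60.677

Group means [43.12, 22.67, 47.71], grand mean 35.222
SSB = Σnᵢ(x̄ᵢ−x̄)² = 3483.696; SSW = ΣΣ(x−x̄ᵢ)² = 688.970
MSB = 3483.696/2 = 1741.8482; MSW = 688.970/24 = 28.7071
F = MSB/MSW = 60.6766
df = (2, 24)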